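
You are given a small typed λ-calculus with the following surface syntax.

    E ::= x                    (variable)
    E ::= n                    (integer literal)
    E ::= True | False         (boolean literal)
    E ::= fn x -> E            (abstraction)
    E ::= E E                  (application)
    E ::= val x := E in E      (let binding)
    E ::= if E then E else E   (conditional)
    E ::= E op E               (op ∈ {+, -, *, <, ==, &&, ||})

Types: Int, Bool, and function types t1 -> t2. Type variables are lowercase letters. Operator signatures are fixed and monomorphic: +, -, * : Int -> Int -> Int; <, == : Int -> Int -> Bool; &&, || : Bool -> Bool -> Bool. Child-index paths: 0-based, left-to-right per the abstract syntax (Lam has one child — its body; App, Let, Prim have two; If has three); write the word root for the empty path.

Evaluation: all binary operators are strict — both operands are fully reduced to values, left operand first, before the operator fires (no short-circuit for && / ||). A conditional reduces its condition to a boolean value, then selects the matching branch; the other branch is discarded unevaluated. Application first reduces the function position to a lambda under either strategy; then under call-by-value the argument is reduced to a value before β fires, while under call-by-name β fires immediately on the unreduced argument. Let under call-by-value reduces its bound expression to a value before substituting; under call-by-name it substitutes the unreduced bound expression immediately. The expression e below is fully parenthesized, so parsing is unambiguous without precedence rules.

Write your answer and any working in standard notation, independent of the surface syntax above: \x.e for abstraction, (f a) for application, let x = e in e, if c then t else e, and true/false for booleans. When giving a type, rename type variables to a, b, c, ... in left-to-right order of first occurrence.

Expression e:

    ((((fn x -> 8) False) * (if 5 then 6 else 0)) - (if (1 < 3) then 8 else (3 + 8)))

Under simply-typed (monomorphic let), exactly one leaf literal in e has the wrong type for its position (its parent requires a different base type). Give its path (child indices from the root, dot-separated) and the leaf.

Working:
\x._ : a -> Int
  unify a -> Int ~ Bool -> b
  unify a ~ Bool
  unify Int ~ b
_ _ : Int
  unify Int ~ Int
  unify Int ~ Bool
  FAIL: mismatch Int ~ Bool

Answer: 0.1.0 : 5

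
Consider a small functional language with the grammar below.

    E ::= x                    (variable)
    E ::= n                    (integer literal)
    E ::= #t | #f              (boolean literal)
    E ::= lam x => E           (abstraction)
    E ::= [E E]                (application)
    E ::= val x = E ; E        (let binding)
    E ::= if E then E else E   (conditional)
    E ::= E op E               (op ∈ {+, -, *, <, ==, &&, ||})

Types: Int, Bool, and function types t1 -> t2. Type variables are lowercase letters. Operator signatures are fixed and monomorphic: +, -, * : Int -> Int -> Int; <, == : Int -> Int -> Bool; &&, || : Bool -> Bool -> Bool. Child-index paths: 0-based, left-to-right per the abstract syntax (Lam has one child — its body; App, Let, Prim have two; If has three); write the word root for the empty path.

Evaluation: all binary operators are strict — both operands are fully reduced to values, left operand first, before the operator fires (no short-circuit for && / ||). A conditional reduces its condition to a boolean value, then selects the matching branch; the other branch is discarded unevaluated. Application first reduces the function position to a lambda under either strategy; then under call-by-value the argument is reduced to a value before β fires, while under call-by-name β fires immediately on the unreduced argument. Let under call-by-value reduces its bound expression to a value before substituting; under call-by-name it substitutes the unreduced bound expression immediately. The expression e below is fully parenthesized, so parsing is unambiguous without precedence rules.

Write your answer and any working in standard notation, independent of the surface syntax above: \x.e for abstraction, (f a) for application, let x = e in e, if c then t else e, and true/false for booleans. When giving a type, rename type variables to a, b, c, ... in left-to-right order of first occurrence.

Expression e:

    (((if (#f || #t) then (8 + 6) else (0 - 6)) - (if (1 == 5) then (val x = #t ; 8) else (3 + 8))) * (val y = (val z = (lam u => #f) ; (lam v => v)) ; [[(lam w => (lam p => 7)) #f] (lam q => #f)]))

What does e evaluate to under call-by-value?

Trace:
step 0: (((if (false || true) then (8 + 6) else (0 - 6)) - (if (1 == 5) then (let x = true in 8) else (3 + 8))) * (let y = (let z = (\u.false) in (\v.v)) in (((\w.(\p.7)) false) (\q.false))))
step 1: [delta@0.0.0] (((if true then (8 + 6) else (0 - 6)) - (if (1 == 5) then (let x = true in 8) else (3 + 8))) * (let y = (let z = (\u.false) in (\v.v)) in (((\w.(\p.7)) false) (\q.false))))
step 2: [if@0.0] (((8 + 6) - (if (1 == 5) then (let x = true in 8) else (3 + 8))) * (let y = (let z = (\u.false) in (\v.v)) in (((\w.(\p.7)) false) (\q.false))))
step 3: [delta@0.0] ((14 - (if (1 == 5) then (let x = true in 8) else (3 + 8))) * (let y = (let z = (\u.false) in (\v.v)) in (((\w.(\p.7)) false) (\q.false))))
step 4: [delta@0.1.0] ((14 - (if false then (let x = true in 8) else (3 + 8))) * (let y = (let z = (\u.false) in (\v.v)) in (((\w.(\p.7)) false) (\q.false))))
step 5: [if@0.1] ((14 - (3 + 8)) * (let y = (let z = (\u.false) in (\v.v)) in (((\w.(\p.7)) false) (\q.false))))
step 6: [delta@0.1] ((14 - 11) * (let y = (let z = (\u.false) in (\v.v)) in (((\w.(\p.7)) false) (\q.false))))
step 7: [delta@0] (3 * (let y = (let z = (\u.false) in (\v.v)) in (((\w.(\p.7)) false) (\q.false))))
step 8: [let@1.0] (3 * (let y = (\v.v) in (((\w.(\p.7)) false) (\q.false))))
step 9: [let@1] (3 * (((\w.(\p.7)) false) (\q.false)))
step 10: [beta@1.0] (3 * ((\p.7) (\q.false)))
step 11: [beta@1] (3 * 7)
step 12: [delta@root] 21

Answer: 21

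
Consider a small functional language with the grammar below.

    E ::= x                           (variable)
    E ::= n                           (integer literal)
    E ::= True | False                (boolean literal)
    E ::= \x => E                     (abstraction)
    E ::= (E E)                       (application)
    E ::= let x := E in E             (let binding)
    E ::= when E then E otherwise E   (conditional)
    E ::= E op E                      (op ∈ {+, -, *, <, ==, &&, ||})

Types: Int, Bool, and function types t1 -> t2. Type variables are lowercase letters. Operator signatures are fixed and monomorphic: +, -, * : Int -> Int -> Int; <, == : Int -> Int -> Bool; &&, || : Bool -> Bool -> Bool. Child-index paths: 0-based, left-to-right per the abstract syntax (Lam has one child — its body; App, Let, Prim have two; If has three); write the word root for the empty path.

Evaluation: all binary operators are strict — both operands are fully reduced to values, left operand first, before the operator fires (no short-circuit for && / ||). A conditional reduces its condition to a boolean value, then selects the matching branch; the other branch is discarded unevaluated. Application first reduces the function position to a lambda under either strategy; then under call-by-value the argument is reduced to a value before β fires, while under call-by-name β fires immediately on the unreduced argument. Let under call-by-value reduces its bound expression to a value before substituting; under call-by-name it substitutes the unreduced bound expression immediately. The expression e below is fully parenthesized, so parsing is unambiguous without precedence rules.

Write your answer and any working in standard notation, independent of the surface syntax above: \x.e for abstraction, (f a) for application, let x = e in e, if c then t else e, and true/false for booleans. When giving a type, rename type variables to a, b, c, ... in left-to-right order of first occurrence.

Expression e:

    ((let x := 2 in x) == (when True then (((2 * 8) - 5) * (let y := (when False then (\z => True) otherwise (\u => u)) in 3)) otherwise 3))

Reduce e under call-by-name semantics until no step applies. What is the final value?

Trace:
step 0: ((let x = 2 in x) == (if true then (((2 * 8) - 5) * (let y = (if false then (\z.true) else (\u.u)) in 3)) else 3))
step 1: [let@0] (2 == (if true then (((2 * 8) - 5) * (let y = (if false then (\z.true) else (\u.u)) in 3)) else 3))
step 2: [if@1] (2 == (((2 * 8) - 5) * (let y = (if false then (\z.true) else (\u.u)) in 3)))
step 3: [delta@1.0.0] (2 == ((16 - 5) * (let y = (if false then (\z.true) else (\u.u)) in 3)))
step 4: [delta@1.0] (2 == (11 * (let y = (if false then (\z.true) else (\u.u)) in 3)))
step 5: [let@1.1] (2 == (11 * 3))
step 6: [delta@1] (2 == 33)
step 7: [delta@root] false

Answer: false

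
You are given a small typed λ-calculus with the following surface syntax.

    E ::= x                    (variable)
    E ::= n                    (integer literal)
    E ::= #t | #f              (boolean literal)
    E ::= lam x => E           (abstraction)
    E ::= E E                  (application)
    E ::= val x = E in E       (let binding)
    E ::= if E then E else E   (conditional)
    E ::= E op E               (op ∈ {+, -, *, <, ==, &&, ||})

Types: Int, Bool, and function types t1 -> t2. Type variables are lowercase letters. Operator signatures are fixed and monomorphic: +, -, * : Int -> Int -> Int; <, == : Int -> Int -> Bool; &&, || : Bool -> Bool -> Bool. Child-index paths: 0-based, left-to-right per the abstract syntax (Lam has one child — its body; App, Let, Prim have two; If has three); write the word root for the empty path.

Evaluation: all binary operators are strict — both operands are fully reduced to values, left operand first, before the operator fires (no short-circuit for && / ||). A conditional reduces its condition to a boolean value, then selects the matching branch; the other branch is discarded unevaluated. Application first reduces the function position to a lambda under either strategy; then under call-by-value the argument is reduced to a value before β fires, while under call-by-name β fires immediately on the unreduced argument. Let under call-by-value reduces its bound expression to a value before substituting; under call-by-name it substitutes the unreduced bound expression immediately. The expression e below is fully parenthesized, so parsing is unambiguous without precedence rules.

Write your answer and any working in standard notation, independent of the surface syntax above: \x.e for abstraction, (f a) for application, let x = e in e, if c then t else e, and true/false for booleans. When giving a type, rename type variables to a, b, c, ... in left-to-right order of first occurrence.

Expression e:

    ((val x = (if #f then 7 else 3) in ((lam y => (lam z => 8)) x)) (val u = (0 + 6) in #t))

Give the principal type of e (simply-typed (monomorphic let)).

Answer: Int

Trace:
  unify Bool ~ Bool
  unify Int ~ Int
let x : Int
\z._ : b -> Int
\y._ : a -> b -> Int
x : Int
  unify a -> b -> Int ~ Int -> c
  unify a ~ Int
  unify b -> Int ~ c
_ _ : b -> Int
  unify Int ~ Int
  unify Int ~ Int
let u : Int
  unify b -> Int ~ Bool -> d
  unify b ~ Bool
  unify Int ~ d
_ _ : Int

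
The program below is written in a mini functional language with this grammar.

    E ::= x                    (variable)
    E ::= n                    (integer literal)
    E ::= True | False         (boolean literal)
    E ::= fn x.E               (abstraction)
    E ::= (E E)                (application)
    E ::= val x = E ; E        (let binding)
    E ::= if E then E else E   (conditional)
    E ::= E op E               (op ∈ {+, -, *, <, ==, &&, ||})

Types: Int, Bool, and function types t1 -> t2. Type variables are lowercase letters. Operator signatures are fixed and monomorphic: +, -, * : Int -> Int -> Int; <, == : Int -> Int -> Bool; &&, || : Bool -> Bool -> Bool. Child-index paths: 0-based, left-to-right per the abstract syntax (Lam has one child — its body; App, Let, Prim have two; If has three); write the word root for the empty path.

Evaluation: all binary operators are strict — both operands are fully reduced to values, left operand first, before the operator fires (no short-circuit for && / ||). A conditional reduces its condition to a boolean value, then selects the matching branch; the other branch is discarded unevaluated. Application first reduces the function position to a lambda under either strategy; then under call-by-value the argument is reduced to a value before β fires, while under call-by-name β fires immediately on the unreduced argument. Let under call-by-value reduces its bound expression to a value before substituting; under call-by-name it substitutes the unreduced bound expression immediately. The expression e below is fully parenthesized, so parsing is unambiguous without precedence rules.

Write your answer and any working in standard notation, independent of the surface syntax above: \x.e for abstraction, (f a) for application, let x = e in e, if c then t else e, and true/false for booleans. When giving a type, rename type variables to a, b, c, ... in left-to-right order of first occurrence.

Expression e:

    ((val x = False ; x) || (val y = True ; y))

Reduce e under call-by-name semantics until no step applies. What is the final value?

Trace:
step 0: ((let x = false in x) || (let y = true in y))
step 1: [let@0] (false || (let y = true in y))
step 2: [let@1] (false || true)
step 3: [delta@root] true

Answer: true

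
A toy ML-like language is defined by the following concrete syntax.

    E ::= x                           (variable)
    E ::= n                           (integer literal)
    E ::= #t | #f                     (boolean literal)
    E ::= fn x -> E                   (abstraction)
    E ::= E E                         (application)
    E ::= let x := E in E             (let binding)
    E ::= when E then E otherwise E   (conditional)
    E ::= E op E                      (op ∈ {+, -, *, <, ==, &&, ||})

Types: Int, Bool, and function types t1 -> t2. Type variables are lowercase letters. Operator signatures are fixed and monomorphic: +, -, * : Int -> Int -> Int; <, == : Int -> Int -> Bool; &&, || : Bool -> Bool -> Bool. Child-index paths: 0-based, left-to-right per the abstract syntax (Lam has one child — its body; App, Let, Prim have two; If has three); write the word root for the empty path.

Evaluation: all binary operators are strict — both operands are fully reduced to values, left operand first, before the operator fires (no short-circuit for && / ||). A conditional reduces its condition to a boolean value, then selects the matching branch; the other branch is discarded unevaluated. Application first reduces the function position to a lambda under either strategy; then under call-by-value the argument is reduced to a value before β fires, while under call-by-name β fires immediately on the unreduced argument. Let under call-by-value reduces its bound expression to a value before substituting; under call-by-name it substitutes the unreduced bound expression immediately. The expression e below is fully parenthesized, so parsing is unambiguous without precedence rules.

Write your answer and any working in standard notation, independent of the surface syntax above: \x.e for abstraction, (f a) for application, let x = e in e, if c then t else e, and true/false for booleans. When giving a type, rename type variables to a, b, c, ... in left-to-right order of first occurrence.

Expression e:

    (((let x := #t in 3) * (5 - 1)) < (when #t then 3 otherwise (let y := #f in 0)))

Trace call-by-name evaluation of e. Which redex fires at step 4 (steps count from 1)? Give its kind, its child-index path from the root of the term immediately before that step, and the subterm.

Working:
step 0: (((let x = true in 3) * (5 - 1)) < (if true then 3 else (let y = false in 0)))
step 1: [let@0.0] ((3 * (5 - 1)) < (if true then 3 else (let y = false in 0)))
step 2: [delta@0.1] ((3 * 4) < (if true then 3 else (let y = false in 0)))
step 3: [delta@0] (12 < (if true then 3 else (let y = false in 0)))
step 4: [if@1] (12 < 3)

Answer: if at 1 : (if true then 3 else (let y = false in 0))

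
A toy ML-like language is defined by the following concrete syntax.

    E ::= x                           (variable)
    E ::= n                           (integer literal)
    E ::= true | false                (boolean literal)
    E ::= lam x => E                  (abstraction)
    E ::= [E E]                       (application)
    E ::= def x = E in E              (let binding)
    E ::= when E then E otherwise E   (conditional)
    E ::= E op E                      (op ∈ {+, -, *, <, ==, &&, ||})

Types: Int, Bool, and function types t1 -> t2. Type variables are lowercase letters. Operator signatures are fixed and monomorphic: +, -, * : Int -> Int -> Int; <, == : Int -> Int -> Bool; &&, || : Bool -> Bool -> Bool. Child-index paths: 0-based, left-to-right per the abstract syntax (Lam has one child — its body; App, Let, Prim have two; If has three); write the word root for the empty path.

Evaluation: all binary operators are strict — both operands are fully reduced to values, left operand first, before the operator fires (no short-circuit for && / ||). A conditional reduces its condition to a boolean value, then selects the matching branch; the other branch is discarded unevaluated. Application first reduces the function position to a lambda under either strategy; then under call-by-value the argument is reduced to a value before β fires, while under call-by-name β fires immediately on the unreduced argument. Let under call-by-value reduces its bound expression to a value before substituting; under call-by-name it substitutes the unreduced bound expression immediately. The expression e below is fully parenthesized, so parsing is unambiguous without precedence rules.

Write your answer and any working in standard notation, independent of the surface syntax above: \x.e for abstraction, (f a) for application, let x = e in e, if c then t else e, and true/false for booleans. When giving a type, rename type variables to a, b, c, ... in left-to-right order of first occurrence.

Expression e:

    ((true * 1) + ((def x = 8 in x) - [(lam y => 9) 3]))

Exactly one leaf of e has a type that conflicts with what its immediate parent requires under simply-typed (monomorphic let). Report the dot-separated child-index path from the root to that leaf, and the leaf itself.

Working:
  unify Bool ~ Int
  FAIL: mismatch Bool ~ Int

Answer: 0.0 : true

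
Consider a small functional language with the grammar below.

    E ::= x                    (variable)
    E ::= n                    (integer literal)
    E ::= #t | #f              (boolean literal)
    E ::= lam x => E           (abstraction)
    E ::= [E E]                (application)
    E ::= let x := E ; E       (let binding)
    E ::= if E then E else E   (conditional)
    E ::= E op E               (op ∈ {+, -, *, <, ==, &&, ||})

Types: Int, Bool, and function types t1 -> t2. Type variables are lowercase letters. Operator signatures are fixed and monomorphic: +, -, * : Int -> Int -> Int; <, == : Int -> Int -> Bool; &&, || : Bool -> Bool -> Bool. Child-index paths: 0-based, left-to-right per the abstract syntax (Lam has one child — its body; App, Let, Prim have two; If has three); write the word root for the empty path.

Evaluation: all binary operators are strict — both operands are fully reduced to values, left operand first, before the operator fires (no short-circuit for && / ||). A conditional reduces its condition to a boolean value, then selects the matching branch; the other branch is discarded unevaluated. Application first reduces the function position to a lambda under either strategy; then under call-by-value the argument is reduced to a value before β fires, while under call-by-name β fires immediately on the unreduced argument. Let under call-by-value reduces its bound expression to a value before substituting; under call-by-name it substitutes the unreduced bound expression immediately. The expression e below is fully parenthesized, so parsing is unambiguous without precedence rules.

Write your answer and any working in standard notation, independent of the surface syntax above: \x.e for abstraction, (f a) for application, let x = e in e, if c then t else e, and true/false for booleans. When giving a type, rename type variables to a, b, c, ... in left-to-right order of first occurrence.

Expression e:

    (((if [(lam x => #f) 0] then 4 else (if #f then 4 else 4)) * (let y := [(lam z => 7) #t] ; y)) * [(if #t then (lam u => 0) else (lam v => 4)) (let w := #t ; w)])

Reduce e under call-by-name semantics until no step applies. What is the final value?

Working:
step 0: (((if ((\x.false) 0) then 4 else (if false then 4 else 4)) * (let y = ((\z.7) true) in y)) * ((if true then (\u.0) else (\v.4)) (let w = true in w)))
step 1: [beta@0.0.0] (((if false then 4 else (if false then 4 else 4)) * (let y = ((\z.7) true) in y)) * ((if true then (\u.0) else (\v.4)) (let w = true in w)))
step 2: [if@0.0] (((if false then 4 else 4) * (let y = ((\z.7) true) in y)) * ((if true then (\u.0) else (\v.4)) (let w = true in w)))
step 3: [if@0.0] ((4 * (let y = ((\z.7) true) in y)) * ((if true then (\u.0) else (\v.4)) (let w = true in w)))
step 4: [let@0.1] ((4 * ((\z.7) true)) * ((if true then (\u.0) else (\v.4)) (let w = true in w)))
step 5: [beta@0.1] ((4 * 7) * ((if true then (\u.0) else (\v.4)) (let w = true in w)))
step 6: [delta@0] (28 * ((if true then (\u.0) else (\v.4)) (let w = true in w)))
step 7: [if@1.0] (28 * ((\u.0) (let w = true in w)))
step 8: [beta@1] (28 * 0)
step 9: [delta@root] 0

Answer: 0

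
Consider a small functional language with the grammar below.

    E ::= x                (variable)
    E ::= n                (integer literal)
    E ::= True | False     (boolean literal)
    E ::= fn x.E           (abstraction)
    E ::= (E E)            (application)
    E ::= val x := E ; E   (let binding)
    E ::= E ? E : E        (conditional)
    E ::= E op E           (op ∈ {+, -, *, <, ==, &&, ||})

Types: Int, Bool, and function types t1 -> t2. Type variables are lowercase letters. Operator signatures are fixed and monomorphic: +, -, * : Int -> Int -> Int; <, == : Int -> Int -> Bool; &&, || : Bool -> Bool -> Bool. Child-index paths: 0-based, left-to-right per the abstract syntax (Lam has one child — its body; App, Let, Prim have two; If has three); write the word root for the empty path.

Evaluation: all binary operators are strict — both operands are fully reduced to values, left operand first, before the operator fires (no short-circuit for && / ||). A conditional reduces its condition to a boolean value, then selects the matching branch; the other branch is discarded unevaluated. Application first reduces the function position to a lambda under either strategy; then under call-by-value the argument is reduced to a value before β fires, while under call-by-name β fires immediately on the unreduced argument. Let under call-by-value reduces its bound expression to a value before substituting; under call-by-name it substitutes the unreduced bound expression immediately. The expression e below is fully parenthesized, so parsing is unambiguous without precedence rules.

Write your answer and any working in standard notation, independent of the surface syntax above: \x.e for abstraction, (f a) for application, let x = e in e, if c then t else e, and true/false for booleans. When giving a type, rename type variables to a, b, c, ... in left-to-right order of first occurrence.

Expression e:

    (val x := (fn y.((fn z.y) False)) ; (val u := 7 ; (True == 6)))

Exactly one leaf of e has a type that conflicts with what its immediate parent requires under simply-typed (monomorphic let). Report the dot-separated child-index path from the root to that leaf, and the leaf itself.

Answer: 1.1.0 : true

Trace:
y : a
\z._ : b -> a
  unify b -> a ~ Bool -> c
  unify b ~ Bool
  unify a ~ c
_ _ : c
\y._ : c -> c
let x : c -> c
let u : Int
  unify Bool ~ Int
  FAIL: mismatch Bool ~ Int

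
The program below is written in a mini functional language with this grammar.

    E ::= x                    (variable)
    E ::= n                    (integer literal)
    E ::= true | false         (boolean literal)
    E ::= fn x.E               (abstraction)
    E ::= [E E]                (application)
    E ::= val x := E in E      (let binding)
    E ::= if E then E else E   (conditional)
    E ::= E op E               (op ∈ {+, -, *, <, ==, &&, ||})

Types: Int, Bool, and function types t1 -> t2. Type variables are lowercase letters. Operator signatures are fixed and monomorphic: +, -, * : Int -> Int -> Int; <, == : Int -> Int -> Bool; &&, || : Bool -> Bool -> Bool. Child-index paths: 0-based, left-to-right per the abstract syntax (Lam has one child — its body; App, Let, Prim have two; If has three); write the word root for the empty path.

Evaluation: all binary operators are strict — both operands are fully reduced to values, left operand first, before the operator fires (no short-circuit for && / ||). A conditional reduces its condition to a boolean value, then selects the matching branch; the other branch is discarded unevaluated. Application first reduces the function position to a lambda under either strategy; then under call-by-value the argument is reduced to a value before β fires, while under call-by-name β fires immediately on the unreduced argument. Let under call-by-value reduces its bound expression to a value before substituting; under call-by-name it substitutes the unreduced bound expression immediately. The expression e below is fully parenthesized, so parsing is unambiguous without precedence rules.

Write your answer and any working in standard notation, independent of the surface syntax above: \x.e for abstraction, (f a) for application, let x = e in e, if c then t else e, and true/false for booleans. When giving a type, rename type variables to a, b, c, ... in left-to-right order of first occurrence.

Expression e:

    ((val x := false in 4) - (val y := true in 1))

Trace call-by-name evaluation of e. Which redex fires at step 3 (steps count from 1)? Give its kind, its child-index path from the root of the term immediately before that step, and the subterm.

Answer: delta at root : (4 - 1)

Trace:
step 0: ((let x = false in 4) - (let y = true in 1))
step 1: [let@0] (4 - (let y = true in 1))
step 2: [let@1] (4 - 1)
step 3: [delta@root] 3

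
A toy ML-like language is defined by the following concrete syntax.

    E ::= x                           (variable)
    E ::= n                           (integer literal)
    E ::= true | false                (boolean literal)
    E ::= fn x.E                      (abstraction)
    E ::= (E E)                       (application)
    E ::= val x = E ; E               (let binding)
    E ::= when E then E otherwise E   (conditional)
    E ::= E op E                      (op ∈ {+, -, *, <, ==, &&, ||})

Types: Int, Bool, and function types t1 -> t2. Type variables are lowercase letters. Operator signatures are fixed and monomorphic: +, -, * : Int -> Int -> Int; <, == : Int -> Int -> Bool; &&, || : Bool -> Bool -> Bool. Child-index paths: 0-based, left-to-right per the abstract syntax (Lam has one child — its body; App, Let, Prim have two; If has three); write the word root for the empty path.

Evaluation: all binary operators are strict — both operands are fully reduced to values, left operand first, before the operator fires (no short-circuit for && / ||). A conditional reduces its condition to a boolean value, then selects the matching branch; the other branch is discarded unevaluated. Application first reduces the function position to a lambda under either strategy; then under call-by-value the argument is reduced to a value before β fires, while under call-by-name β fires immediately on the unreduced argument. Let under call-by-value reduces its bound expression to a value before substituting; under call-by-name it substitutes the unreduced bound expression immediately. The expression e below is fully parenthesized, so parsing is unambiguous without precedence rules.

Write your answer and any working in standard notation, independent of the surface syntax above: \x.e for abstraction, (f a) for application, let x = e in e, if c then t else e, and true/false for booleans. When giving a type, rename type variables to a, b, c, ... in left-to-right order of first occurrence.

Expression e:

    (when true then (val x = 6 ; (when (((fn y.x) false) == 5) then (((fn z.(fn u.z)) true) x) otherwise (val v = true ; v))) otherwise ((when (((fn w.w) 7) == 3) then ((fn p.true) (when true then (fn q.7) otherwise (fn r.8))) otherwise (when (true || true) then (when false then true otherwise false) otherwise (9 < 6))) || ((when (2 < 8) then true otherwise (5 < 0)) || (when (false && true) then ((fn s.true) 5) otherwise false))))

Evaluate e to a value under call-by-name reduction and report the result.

Answer: true

Trace:
step 0: (if true then (let x = 6 in (if (((\y.x) false) == 5) then (((\z.(\u.z)) true) x) else (let v = true in v))) else ((if (((\w.w) 7) == 3) then ((\p.true) (if true then (\q.7) else (\r.8))) else (if (true || true) then (if false then true else false) else (9 < 6))) || ((if (2 < 8) then true else (5 < 0)) || (if (false && true) then ((\s.true) 5) else false))))
step 1: [if@root] (let x = 6 in (if (((\y.x) false) == 5) then (((\z.(\u.z)) true) x) else (let v = true in v)))
step 2: [let@root] (if (((\y.6) false) == 5) then (((\z.(\u.z)) true) 6) else (let v = true in v))
step 3: [beta@0.0] (if (6 == 5) then (((\z.(\u.z)) true) 6) else (let v = true in v))
step 4: [delta@0] (if false then (((\z.(\u.z)) true) 6) else (let v = true in v))
step 5: [if@root] (let v = true in v)
step 6: [let@root] true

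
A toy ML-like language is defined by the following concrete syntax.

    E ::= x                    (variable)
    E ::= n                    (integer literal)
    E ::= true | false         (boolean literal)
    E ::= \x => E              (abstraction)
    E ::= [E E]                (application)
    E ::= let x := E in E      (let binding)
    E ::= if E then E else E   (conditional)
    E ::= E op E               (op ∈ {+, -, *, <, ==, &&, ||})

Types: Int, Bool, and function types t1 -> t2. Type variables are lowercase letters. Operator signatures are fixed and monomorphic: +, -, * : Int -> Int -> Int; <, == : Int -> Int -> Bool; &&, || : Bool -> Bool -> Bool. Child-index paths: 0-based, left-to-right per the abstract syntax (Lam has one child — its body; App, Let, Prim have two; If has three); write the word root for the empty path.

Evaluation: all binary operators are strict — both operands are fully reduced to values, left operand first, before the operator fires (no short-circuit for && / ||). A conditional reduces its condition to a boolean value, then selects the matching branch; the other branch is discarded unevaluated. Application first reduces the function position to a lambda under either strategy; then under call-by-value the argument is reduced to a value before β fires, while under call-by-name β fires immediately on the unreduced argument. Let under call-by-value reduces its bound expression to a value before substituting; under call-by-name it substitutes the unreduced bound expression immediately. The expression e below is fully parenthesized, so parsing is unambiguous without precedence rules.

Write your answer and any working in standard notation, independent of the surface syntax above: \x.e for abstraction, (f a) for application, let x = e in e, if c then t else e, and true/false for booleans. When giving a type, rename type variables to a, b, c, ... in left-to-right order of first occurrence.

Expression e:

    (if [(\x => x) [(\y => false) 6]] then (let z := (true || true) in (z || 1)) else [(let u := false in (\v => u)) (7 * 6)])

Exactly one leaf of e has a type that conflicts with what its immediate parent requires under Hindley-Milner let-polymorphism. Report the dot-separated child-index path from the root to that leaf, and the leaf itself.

Trace:
x : a
\x._ : a -> a
\y._ : b -> Bool
  unify b -> Bool ~ Int -> c
  unify b ~ Int
  unify Bool ~ c
_ _ : Bool
  unify a -> a ~ Bool -> d
  unify a ~ Bool
  unify Bool ~ d
_ _ : Bool
  unify Bool ~ Bool
  unify Bool ~ Bool
  unify Bool ~ Bool
let z : Bool
z : Bool
  unify Bool ~ Bool
  unify Int ~ Bool
  FAIL: mismatch Int ~ Bool

Answer: 1.1.1 : 1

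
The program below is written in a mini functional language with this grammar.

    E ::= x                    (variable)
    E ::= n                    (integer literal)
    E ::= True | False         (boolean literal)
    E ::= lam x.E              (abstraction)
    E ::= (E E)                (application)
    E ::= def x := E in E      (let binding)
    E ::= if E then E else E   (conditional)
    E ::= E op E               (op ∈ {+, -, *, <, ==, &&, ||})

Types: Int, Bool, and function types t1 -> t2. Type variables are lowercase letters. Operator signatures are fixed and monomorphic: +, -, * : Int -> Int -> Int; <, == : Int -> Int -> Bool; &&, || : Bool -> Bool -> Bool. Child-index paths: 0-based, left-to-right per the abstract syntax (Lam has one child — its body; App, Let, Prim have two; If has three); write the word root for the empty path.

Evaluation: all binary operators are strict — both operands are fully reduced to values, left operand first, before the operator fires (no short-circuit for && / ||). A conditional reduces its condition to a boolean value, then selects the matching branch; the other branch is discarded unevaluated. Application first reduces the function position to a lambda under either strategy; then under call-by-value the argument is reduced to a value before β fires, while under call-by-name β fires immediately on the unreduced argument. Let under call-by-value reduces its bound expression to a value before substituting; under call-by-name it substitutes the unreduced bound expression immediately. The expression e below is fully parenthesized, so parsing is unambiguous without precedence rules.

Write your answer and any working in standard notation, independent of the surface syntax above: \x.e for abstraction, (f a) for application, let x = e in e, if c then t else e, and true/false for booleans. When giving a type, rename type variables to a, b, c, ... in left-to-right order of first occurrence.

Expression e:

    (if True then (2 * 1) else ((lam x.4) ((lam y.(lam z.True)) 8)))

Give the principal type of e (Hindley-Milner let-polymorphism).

Answer: Int

Derivation:
  unify Bool ~ Bool
  unify Int ~ Int
  unify Int ~ Int
\x._ : a -> Int
\z._ : c -> Bool
\y._ : b -> c -> Bool
  unify b -> c -> Bool ~ Int -> d
  unify b ~ Int
  unify c -> Bool ~ d
_ _ : c -> Bool
  unify a -> Int ~ (c -> Bool) -> e
  unify a ~ c -> Bool
  unify Int ~ e
_ _ : Int
  unify Int ~ Int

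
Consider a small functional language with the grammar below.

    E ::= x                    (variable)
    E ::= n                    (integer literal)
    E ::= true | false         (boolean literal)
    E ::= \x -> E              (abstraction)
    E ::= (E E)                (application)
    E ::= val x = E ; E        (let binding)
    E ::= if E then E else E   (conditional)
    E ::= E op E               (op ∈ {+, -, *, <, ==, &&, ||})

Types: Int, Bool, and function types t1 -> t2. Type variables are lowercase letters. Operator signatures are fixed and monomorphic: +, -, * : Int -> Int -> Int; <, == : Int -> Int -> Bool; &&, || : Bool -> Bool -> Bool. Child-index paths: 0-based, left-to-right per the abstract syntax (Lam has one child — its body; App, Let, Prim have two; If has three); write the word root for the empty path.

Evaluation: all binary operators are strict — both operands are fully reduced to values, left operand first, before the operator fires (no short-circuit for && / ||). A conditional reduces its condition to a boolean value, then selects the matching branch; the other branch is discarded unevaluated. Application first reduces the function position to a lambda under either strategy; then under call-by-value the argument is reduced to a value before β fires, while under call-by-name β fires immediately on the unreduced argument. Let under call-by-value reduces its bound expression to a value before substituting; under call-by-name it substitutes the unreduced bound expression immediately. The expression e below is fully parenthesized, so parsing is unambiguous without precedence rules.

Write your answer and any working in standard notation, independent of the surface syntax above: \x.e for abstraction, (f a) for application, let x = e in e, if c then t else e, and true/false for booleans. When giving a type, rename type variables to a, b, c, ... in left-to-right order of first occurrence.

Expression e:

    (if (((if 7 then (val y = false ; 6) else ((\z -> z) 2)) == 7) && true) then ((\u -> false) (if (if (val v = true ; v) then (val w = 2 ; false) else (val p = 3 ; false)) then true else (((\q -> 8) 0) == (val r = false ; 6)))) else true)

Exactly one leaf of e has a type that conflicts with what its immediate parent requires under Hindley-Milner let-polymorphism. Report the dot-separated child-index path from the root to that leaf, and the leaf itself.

Answer: 0.0.0.0 : 7

Working:
  unify Int ~ Bool
  FAIL: mismatch Int ~ Bool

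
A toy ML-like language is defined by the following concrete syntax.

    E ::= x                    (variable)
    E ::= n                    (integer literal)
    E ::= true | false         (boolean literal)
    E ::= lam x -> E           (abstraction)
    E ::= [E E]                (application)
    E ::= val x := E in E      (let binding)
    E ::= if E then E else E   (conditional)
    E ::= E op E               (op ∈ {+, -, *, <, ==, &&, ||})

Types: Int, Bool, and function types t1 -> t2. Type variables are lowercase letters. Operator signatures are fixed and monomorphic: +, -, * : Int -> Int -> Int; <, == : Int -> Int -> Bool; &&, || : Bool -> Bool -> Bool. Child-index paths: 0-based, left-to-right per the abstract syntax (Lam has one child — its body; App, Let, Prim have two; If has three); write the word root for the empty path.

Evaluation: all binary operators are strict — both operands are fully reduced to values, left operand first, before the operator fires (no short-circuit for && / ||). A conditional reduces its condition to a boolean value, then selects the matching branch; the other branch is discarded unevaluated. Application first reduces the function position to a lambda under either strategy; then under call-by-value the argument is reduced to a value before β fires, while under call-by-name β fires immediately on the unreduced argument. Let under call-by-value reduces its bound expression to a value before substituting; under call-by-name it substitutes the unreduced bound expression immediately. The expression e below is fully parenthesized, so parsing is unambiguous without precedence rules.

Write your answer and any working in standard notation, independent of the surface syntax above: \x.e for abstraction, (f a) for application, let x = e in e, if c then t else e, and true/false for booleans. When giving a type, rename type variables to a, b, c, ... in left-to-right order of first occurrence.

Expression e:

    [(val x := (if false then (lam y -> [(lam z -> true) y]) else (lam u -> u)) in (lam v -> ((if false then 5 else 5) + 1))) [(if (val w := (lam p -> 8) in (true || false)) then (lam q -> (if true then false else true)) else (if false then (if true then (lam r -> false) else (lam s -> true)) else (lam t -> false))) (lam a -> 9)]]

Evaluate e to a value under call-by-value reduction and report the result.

Working:
step 0: ((let x = (if false then (\y.((\z.true) y)) else (\u.u)) in (\v.((if false then 5 else 5) + 1))) ((if (let w = (\p.8) in (true || false)) then (\q.(if true then false else true)) else (if false then (if true then (\r.false) else (\s.true)) else (\t.false))) (\a.9)))
step 1: [if@0.0] ((let x = (\u.u) in (\v.((if false then 5 else 5) + 1))) ((if (let w = (\p.8) in (true || false)) then (\q.(if true then false else true)) else (if false then (if true then (\r.false) else (\s.true)) else (\t.false))) (\a.9)))
step 2: [let@0] ((\v.((if false then 5 else 5) + 1)) ((if (let w = (\p.8) in (true || false)) then (\q.(if true then false else true)) else (if false then (if true then (\r.false) else (\s.true)) else (\t.false))) (\a.9)))
step 3: [let@1.0.0] ((\v.((if false then 5 else 5) + 1)) ((if (true || false) then (\q.(if true then false else true)) else (if false then (if true then (\r.false) else (\s.true)) else (\t.false))) (\a.9)))
step 4: [delta@1.0.0] ((\v.((if false then 5 else 5) + 1)) ((if true then (\q.(if true then false else true)) else (if false then (if true then (\r.false) else (\s.true)) else (\t.false))) (\a.9)))
step 5: [if@1.0] ((\v.((if false then 5 else 5) + 1)) ((\q.(if true then false else true)) (\a.9)))
step 6: [beta@1] ((\v.((if false then 5 else 5) + 1)) (if true then false else true))
step 7: [if@1] ((\v.((if false then 5 else 5) + 1)) false)
step 8: [beta@root] ((if false then 5 else 5) + 1)
step 9: [if@0] (5 + 1)
step 10: [delta@root] 6

Answer: 6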